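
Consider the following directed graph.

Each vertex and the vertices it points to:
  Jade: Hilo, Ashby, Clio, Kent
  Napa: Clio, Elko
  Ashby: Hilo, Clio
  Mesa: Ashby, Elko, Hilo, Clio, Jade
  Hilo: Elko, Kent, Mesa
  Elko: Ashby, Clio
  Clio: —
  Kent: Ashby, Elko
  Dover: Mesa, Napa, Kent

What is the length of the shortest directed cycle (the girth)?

2

For each vertex v, BFS finds the shortest path from v back to v.
The shortest such closed walk is Mesa → Hilo → Mesa, length 2.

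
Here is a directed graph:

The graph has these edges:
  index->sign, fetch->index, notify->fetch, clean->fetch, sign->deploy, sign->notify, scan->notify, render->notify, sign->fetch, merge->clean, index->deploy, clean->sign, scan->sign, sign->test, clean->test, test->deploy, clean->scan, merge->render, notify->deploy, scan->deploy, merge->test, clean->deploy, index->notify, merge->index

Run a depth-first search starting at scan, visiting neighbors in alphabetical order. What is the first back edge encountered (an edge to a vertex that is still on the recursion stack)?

DFS from scan (visiting neighbors in alphabetical order); mark gray on enter, black on exit:
scan gray
  deploy gray
  deploy black
  notify gray
    notify→deploy: deploy black — skip
    fetch gray
      index gray
        index→deploy: deploy black — skip
        index→notify: notify is gray → back edge
First back edge: index → notify.

index→notify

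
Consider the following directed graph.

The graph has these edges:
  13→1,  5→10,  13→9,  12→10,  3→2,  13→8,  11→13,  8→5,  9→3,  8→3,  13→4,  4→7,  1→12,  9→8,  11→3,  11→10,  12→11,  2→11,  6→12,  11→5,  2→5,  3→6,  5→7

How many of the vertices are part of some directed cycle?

9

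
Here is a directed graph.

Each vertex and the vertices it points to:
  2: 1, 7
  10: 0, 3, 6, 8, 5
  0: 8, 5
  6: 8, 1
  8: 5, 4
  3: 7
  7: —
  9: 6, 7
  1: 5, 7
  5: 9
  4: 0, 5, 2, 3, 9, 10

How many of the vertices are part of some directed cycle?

9

A vertex is on a directed cycle iff it belongs to a strongly connected component of size ≥ 2 (or has a self-loop).
The vertices on cycles are {0, 1, 2, 4, 5, 6, 8, 9, 10} — 9 in total.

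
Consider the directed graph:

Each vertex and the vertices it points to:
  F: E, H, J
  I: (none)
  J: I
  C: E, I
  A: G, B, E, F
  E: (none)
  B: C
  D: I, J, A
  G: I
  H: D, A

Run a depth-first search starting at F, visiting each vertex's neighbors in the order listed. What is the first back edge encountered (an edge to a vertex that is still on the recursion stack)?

A→F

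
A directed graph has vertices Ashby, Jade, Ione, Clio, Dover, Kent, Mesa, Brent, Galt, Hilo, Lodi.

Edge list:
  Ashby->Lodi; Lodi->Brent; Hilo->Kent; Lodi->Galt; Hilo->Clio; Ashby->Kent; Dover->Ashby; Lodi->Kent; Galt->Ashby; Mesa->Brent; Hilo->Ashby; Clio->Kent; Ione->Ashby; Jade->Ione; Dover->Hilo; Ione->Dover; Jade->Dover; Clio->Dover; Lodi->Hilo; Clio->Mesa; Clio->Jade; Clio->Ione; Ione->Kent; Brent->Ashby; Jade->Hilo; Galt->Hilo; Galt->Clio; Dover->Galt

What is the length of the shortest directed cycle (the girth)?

For each vertex v, BFS finds the shortest path from v back to v.
The shortest such closed walk is Lodi → Hilo → Ashby → Lodi, length 3.

3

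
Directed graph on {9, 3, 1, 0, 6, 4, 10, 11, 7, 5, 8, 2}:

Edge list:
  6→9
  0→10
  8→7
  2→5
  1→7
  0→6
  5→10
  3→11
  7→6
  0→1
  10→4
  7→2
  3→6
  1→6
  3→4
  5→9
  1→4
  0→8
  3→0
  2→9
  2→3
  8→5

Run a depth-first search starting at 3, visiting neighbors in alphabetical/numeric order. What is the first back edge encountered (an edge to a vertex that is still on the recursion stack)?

2->3

DFS from 3 (visiting neighbors in alphabetical/numeric order); mark gray on enter, black on exit:
3 gray
  0 gray
    1 gray
      4 gray
      4 black
      6 gray
        9 gray
        9 black
      6 black
      7 gray
        2 gray
          2→3: 3 is gray → back edge
First back edge: 2 → 3.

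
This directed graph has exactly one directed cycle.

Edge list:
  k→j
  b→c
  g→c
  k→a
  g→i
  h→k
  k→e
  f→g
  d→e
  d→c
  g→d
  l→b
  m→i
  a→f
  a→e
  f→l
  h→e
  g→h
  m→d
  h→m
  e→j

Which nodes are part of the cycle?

a, f, g, h, k

DFS with gray/black marking from f:
f gray
  l gray
    b gray
      c gray
      c black
    b black
  l black
  g gray
    g→c: c black — skip
    i gray
    i black
    d gray
      d→c: c black — skip
      e gray
        j gray
        j black
      e black
    d black
    h gray
      k gray
        k→j: j black — skip
        a gray
          a→f: f is gray → back edge
Back edge closes the cycle f → g → h → k → a → f; its vertices are {a, f, g, h, k}.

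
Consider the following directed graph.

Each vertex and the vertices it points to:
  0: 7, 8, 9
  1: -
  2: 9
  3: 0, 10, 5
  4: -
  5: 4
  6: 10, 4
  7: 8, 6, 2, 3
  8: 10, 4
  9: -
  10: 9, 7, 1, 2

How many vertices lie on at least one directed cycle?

6

A vertex is on a directed cycle iff it belongs to a strongly connected component of size ≥ 2 (or has a self-loop).
The vertices on cycles are {0, 3, 6, 7, 8, 10} — 6 in total.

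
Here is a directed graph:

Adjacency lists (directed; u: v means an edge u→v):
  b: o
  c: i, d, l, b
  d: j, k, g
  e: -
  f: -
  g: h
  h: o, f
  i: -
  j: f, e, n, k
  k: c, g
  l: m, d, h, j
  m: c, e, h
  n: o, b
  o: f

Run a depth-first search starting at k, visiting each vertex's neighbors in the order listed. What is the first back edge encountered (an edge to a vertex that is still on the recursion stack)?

j->k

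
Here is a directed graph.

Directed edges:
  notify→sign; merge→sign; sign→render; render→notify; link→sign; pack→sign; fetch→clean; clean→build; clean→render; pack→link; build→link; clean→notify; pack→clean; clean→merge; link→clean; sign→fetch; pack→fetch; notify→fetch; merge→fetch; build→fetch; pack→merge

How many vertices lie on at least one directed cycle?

8

A vertex is on a directed cycle iff it belongs to a strongly connected component of size ≥ 2 (or has a self-loop).
The vertices on cycles are {link, sign, build, clean, fetch, merge, notify, render} — 8 in total.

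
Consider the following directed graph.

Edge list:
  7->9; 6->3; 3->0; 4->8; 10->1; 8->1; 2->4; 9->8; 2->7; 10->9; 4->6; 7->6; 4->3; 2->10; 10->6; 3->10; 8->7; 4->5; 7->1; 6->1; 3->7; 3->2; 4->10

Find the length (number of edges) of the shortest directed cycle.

For each vertex v, BFS finds the shortest path from v back to v.
The shortest such closed walk is 4 → 3 → 2 → 4, length 3.

3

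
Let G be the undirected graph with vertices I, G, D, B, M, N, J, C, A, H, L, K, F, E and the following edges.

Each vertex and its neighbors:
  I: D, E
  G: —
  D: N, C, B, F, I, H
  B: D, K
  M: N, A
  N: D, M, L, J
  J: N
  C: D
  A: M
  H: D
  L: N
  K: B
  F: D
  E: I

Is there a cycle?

No

DFS, tracking each vertex's parent; an edge to a visited non-parent vertex closes a cycle.
Start from K:
visit K (parent –)
  visit B (parent K)
    visit D (parent B)
      visit N (parent D)
        N–D: parent, skip
        visit M (parent N)
          M–N: parent, skip
          visit A (parent M)
            A–M: parent, skip
        visit L (parent N)
          L–N: parent, skip
        visit J (parent N)
          J–N: parent, skip
      visit C (parent D)
        C–D: parent, skip
      D–B: parent, skip
      visit F (parent D)
        F–D: parent, skip
      visit I (parent D)
        I–D: parent, skip
        visit E (parent I)
          E–I: parent, skip
      visit H (parent D)
        H–D: parent, skip
    B–K: parent, skip
visit G (parent –)
No non-parent visited neighbor found — the graph is a forest.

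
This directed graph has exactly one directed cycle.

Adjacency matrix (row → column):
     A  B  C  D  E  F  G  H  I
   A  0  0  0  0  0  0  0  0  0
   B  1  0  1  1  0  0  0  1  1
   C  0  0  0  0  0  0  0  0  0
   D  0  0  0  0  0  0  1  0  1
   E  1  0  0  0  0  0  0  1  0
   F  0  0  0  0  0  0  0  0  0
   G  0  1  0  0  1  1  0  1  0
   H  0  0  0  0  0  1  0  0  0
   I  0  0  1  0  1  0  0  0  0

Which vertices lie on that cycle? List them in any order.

DFS with gray/black marking from B:
B gray
  H gray
    F gray
    F black
  H black
  I gray
    C gray
    C black
    E gray
      E→H: H black — skip
      A gray
      A black
    E black
  I black
  B→C: C black — skip
  B→A: A black — skip
  D gray
    G gray
      G→E: E black — skip
      G→F: F black — skip
      G→H: H black — skip
      G→B: B is gray → back edge
Back edge closes the cycle B → D → G → B; its vertices are {B, D, G}.

B, D, G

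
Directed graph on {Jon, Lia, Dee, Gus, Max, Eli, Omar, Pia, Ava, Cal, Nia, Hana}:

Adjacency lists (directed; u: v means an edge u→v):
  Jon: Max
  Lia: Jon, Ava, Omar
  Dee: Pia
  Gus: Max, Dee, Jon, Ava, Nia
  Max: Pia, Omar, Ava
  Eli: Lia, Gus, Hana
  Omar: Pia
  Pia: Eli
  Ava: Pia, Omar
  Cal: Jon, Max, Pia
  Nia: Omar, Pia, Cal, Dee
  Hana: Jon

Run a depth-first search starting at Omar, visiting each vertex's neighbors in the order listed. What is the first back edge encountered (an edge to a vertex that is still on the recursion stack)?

DFS from Omar (visiting each vertex's neighbors in the order listed); mark gray on enter, black on exit:
Omar gray
  Pia gray
    Eli gray
      Lia gray
        Jon gray
          Max gray
            Max→Pia: Pia is gray → back edge
First back edge: Max → Pia.

Max→Pia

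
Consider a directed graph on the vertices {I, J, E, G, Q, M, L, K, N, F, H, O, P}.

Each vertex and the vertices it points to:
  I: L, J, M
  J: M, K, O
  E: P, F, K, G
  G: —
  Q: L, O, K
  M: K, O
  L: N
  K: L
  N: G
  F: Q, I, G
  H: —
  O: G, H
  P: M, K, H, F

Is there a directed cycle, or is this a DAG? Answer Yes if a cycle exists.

DFS with white/gray/black marking, starting from L:
L gray
  N gray
    G gray
    G black
  N black
L black
I gray
  I→L: L black — skip
  J gray
    M gray
      K gray
        K→L: L black — skip
      K black
      O gray
        O→G: G black — skip
        H gray
        H black
      O black
    M black
    J→K: K black — skip
    J→O: O black — skip
  J black
  I→M: M black — skip
I black
E gray
  P gray
    P→M: M black — skip
    P→K: K black — skip
    P→H: H black — skip
    F gray
      Q gray
        Q→L: L black — skip
        Q→O: O black — skip
        Q→K: K black — skip
      Q black
      F→I: I black — skip
      F→G: G black — skip
    F black
  P black
  E→F: F black — skip
  E→K: K black — skip
  E→G: G black — skip
E black
Every edge goes to a white or black vertex — no back edge, so the graph is acyclic.

No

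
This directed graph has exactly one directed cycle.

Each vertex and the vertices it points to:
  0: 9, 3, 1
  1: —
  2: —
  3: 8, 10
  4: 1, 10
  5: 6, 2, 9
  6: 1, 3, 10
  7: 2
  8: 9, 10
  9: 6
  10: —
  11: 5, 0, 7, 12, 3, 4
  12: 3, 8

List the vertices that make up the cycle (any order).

3, 6, 8, 9

DFS with gray/black marking from 9:
9 gray
  6 gray
    1 gray
    1 black
    3 gray
      8 gray
        8→9: 9 is gray → back edge
Back edge closes the cycle 9 → 6 → 3 → 8 → 9; its vertices are {3, 6, 8, 9}.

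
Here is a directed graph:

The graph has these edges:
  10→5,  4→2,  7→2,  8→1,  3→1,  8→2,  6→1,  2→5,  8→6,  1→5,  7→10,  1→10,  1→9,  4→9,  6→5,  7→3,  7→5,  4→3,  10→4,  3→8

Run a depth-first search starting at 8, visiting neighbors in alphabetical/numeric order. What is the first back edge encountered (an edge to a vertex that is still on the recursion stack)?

DFS from 8 (visiting neighbors in alphabetical/numeric order); mark gray on enter, black on exit:
8 gray
  1 gray
    5 gray
    5 black
    9 gray
    9 black
    10 gray
      4 gray
        2 gray
          2→5: 5 black — skip
        2 black
        3 gray
          3→1: 1 is gray → back edge
First back edge: 3 → 1.

3->1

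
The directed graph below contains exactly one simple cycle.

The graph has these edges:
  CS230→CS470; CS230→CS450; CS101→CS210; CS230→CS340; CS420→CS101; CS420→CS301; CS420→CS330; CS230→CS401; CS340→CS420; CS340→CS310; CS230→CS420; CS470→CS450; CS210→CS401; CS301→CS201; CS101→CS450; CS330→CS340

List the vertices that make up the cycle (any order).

DFS with gray/black marking from CS420:
CS420 gray
  CS101 gray
    CS450 gray
    CS450 black
    CS210 gray
      CS401 gray
      CS401 black
    CS210 black
  CS101 black
  CS330 gray
    CS340 gray
      CS340→CS420: CS420 is gray → back edge
Back edge closes the cycle CS420 → CS330 → CS340 → CS420; its vertices are {CS330, CS340, CS420}.

CS330, CS340, CS420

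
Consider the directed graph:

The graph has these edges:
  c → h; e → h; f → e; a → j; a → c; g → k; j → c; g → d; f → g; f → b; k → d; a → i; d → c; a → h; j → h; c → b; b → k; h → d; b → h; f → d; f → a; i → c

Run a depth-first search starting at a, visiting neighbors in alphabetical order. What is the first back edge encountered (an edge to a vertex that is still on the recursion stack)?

DFS from a (visiting neighbors in alphabetical order); mark gray on enter, black on exit:
a gray
  c gray
    b gray
      h gray
        d gray
          d→c: c is gray → back edge
First back edge: d → c.

d→c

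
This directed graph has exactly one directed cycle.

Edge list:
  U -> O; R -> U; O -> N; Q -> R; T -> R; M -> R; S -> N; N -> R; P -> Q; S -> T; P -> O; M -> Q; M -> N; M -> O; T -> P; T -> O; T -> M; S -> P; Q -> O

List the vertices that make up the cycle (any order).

DFS with gray/black marking from O:
O gray
  N gray
    R gray
      U gray
        U→O: O is gray → back edge
Back edge closes the cycle O → N → R → U → O; its vertices are {N, O, R, U}.

N, O, R, U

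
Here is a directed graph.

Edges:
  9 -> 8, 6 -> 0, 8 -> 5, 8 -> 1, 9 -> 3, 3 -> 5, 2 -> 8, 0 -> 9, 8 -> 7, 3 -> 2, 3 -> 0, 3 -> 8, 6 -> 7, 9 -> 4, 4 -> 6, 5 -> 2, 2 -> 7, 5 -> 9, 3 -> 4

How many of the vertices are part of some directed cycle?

A vertex is on a directed cycle iff it belongs to a strongly connected component of size ≥ 2 (or has a self-loop).
The vertices on cycles are {0, 2, 3, 4, 5, 6, 8, 9} — 8 in total.

8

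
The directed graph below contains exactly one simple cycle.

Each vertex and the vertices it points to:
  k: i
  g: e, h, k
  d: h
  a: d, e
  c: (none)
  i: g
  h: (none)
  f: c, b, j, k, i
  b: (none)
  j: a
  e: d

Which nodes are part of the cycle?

DFS with gray/black marking from i:
i gray
  g gray
    e gray
      d gray
        h gray
        h black
      d black
    e black
    g→h: h black — skip
    k gray
      k→i: i is gray → back edge
Back edge closes the cycle i → g → k → i; its vertices are {g, i, k}.

g, i, k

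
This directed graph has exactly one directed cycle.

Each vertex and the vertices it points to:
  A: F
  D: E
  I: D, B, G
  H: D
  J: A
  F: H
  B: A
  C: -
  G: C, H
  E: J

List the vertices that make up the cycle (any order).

DFS with gray/black marking from D:
D gray
  E gray
    J gray
      A gray
        F gray
          H gray
            H→D: D is gray → back edge
Back edge closes the cycle D → E → J → A → F → H → D; its vertices are {A, D, E, F, H, J}.

A, D, E, F, H, J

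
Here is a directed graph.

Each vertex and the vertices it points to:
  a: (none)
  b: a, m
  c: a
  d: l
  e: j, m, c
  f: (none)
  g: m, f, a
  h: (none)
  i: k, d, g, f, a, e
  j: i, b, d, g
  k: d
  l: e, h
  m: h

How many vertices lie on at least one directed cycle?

A vertex is on a directed cycle iff it belongs to a strongly connected component of size ≥ 2 (or has a self-loop).
The vertices on cycles are {d, e, i, j, k, l} — 6 in total.

6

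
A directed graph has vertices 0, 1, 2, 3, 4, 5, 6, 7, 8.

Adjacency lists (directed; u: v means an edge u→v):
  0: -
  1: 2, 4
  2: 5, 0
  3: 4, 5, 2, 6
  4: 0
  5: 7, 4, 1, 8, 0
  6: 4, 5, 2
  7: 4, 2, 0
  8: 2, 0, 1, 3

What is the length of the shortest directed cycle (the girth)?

3

For each vertex v, BFS finds the shortest path from v back to v.
The shortest such closed walk is 3 → 5 → 8 → 3, length 3.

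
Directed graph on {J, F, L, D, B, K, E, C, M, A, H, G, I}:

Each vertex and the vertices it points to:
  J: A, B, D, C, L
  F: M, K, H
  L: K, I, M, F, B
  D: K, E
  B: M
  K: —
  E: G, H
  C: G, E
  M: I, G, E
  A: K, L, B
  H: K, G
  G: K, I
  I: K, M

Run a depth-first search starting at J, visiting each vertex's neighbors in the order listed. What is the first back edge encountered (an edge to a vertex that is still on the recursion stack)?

DFS from J (visiting each vertex's neighbors in the order listed); mark gray on enter, black on exit:
J gray
  A gray
    K gray
    K black
    L gray
      L→K: K black — skip
      I gray
        I→K: K black — skip
        M gray
          M→I: I is gray → back edge
First back edge: M → I.

M->I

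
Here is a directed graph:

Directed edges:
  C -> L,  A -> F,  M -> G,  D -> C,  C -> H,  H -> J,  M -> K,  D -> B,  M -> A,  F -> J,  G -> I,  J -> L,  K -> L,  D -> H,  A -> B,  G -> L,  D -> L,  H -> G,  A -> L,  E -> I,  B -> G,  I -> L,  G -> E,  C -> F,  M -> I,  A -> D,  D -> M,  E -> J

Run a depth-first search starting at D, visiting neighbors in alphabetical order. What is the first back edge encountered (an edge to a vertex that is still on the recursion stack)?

DFS from D (visiting neighbors in alphabetical order); mark gray on enter, black on exit:
D gray
  B gray
    G gray
      E gray
        I gray
          L gray
          L black
        I black
        J gray
          J→L: L black — skip
        J black
      E black
      G→I: I black — skip
      G→L: L black — skip
    G black
  B black
  C gray
    F gray
      F→J: J black — skip
    F black
    H gray
      H→G: G black — skip
      H→J: J black — skip
    H black
    C→L: L black — skip
  C black
  D→H: H black — skip
  D→L: L black — skip
  M gray
    A gray
      A→B: B black — skip
      A→D: D is gray → back edge
First back edge: A → D.

A→D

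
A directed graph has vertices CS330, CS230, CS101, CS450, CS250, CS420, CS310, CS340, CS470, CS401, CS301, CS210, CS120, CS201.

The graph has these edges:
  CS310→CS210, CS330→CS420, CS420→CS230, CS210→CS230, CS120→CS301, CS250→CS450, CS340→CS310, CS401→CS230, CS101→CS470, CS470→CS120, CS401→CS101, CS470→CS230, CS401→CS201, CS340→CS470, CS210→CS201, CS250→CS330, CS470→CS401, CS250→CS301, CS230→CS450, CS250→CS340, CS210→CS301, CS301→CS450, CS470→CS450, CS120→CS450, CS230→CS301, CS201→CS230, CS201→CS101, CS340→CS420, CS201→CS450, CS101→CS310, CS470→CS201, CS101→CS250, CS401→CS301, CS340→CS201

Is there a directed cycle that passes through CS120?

No

CS120 lies on a cycle iff there is a path from CS120 back to itself.
Exploring from CS120, it never reaches itself; equivalently, its strongly connected component is a singleton.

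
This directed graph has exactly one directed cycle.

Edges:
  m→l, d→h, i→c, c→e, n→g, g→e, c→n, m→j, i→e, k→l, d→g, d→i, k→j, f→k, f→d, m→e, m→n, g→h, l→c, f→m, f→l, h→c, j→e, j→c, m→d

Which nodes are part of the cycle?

DFS with gray/black marking from n:
n gray
  g gray
    e gray
    e black
    h gray
      c gray
        c→e: e black — skip
        c→n: n is gray → back edge
Back edge closes the cycle n → g → h → c → n; its vertices are {c, g, h, n}.

c, g, h, n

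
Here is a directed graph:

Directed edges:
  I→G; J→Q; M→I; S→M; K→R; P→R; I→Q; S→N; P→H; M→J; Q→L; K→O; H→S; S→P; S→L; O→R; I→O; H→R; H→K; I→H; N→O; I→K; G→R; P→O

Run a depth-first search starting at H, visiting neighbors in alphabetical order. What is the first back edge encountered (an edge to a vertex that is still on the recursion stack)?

I->H

DFS from H (visiting neighbors in alphabetical order); mark gray on enter, black on exit:
H gray
  K gray
    O gray
      R gray
      R black
    O black
    K→R: R black — skip
  K black
  H→R: R black — skip
  S gray
    L gray
    L black
    M gray
      I gray
        G gray
          G→R: R black — skip
        G black
        I→H: H is gray → back edge
First back edge: I → H.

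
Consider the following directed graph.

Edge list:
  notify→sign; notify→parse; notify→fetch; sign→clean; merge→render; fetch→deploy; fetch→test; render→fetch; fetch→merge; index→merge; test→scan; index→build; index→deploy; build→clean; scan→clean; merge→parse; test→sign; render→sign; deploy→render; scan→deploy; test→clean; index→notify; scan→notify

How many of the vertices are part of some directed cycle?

A vertex is on a directed cycle iff it belongs to a strongly connected component of size ≥ 2 (or has a self-loop).
The vertices on cycles are {scan, test, fetch, merge, deploy, notify, render} — 7 in total.

7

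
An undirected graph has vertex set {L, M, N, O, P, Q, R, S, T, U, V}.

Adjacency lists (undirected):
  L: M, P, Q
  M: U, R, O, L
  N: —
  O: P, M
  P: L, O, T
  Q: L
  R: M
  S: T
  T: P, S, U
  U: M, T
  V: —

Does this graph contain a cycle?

Yes

DFS, tracking each vertex's parent; an edge to a visited non-parent vertex closes a cycle.
Start from S:
visit S (parent –)
  visit T (parent S)
    visit P (parent T)
      visit L (parent P)
        visit M (parent L)
          visit U (parent M)
            U–M: parent, skip
            U–T: T visited and ≠ parent → cycle
Cycle: T – P – L – M – U – T.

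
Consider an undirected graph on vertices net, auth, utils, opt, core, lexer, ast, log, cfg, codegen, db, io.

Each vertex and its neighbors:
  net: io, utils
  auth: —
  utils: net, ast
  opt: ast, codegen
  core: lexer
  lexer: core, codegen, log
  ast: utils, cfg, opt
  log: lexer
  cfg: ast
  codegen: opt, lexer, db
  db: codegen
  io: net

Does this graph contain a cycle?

No

DFS, tracking each vertex's parent; an edge to a visited non-parent vertex closes a cycle.
Start from log:
visit log (parent –)
  visit lexer (parent log)
    visit core (parent lexer)
      core–lexer: parent, skip
    visit codegen (parent lexer)
      visit opt (parent codegen)
        visit ast (parent opt)
          visit utils (parent ast)
            visit net (parent utils)
              visit io (parent net)
                io–net: parent, skip
              net–utils: parent, skip
            utils–ast: parent, skip
          visit cfg (parent ast)
            cfg–ast: parent, skip
          ast–opt: parent, skip
        opt–codegen: parent, skip
      codegen–lexer: parent, skip
      visit db (parent codegen)
        db–codegen: parent, skip
    lexer–log: parent, skip
visit auth (parent –)
No non-parent visited neighbor found — the graph is a forest.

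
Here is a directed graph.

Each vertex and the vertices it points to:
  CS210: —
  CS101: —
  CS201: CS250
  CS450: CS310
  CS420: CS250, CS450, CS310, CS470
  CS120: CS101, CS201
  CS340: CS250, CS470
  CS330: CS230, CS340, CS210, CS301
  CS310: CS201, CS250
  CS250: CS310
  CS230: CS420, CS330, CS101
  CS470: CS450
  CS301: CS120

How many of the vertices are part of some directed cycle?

5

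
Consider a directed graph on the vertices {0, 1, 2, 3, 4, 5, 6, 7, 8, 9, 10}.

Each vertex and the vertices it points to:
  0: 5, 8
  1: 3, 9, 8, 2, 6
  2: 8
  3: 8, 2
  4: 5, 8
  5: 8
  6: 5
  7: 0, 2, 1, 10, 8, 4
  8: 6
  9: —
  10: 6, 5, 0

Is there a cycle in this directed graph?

Yes

DFS with white/gray/black marking, starting from 8:
8 gray
  6 gray
    5 gray
      5→8: 8 is gray → back edge
Back edge found, so a cycle exists: 8 → 6 → 5 → 8.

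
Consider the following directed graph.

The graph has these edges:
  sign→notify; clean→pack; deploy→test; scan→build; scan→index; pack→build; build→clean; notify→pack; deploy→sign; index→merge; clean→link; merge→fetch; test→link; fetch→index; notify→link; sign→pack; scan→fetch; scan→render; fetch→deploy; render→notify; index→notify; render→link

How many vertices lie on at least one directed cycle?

6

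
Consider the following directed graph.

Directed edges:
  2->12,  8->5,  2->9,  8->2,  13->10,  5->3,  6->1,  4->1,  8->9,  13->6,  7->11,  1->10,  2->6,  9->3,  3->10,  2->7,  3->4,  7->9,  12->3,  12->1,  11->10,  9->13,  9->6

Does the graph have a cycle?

No

DFS with white/gray/black marking, starting from 5:
5 gray
  3 gray
    4 gray
      1 gray
        10 gray
        10 black
      1 black
    4 black
    3→10: 10 black — skip
  3 black
5 black
2 gray
  9 gray
    6 gray
      6→1: 1 black — skip
    6 black
    13 gray
      13→6: 6 black — skip
      13→10: 10 black — skip
    13 black
    9→3: 3 black — skip
  9 black
  12 gray
    12→1: 1 black — skip
    12→3: 3 black — skip
  12 black
  2→6: 6 black — skip
  7 gray
    7→9: 9 black — skip
    11 gray
      11→10: 10 black — skip
    11 black
  7 black
2 black
8 gray
  8→5: 5 black — skip
  8→2: 2 black — skip
  8→9: 9 black — skip
8 black
Every edge goes to a white or black vertex — no back edge, so the graph is acyclic.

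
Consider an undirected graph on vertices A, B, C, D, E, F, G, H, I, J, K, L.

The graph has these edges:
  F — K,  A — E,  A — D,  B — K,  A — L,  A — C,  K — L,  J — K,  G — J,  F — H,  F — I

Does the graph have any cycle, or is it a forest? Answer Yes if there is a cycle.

No

DFS, tracking each vertex's parent; an edge to a visited non-parent vertex closes a cycle.
Start from H:
visit H (parent –)
  visit F (parent H)
    visit K (parent F)
      visit B (parent K)
        B–K: parent, skip
      visit L (parent K)
        L–K: parent, skip
        visit A (parent L)
          visit D (parent A)
            D–A: parent, skip
          A–L: parent, skip
          visit E (parent A)
            E–A: parent, skip
          visit C (parent A)
            C–A: parent, skip
      visit J (parent K)
        J–K: parent, skip
        visit G (parent J)
          G–J: parent, skip
      K–F: parent, skip
    visit I (parent F)
      I–F: parent, skip
    F–H: parent, skip
No non-parent visited neighbor found — the graph is a forest.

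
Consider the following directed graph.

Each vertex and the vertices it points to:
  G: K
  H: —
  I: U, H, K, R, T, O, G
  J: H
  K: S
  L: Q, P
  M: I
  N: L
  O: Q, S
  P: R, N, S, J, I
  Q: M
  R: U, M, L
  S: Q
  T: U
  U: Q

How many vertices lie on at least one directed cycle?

A vertex is on a directed cycle iff it belongs to a strongly connected component of size ≥ 2 (or has a self-loop).
The vertices on cycles are {G, I, K, L, M, N, O, P, Q, R, S, T, U} — 13 in total.

13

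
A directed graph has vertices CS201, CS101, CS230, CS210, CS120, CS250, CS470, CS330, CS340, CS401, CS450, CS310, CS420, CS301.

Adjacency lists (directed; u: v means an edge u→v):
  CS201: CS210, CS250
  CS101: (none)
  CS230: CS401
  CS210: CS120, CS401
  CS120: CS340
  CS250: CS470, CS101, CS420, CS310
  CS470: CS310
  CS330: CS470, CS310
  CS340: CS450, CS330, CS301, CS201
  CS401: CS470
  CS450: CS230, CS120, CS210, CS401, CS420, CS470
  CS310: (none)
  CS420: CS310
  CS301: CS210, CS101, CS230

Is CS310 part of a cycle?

No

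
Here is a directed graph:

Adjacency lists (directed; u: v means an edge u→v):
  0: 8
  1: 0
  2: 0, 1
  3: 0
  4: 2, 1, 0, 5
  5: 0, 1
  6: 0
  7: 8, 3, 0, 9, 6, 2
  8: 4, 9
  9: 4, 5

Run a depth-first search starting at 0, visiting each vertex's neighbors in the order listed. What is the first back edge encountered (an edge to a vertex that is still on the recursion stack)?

2→0

DFS from 0 (visiting each vertex's neighbors in the order listed); mark gray on enter, black on exit:
0 gray
  8 gray
    4 gray
      2 gray
        2→0: 0 is gray → back edge
First back edge: 2 → 0.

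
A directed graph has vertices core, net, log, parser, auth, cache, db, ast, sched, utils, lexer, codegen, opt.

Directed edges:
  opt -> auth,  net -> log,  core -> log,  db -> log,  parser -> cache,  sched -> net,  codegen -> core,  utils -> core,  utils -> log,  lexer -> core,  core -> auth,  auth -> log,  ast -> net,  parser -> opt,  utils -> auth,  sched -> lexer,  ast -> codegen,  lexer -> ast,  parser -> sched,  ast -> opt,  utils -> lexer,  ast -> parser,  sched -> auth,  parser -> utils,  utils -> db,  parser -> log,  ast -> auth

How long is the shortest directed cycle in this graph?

For each vertex v, BFS finds the shortest path from v back to v.
The shortest such closed walk is ast → parser → sched → lexer → ast, length 4.

4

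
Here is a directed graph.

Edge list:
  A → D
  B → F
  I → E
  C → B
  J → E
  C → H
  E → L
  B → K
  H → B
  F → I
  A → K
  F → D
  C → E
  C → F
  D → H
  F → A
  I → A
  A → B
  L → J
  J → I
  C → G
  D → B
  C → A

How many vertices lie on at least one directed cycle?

A vertex is on a directed cycle iff it belongs to a strongly connected component of size ≥ 2 (or has a self-loop).
The vertices on cycles are {A, B, D, E, F, H, I, J, L} — 9 in total.

9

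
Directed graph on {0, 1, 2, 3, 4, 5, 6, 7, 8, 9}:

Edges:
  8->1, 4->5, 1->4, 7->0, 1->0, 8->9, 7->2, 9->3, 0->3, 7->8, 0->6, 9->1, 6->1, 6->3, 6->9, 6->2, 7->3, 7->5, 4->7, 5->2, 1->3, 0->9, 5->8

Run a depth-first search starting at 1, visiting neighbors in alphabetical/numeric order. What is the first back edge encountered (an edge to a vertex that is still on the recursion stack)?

DFS from 1 (visiting neighbors in alphabetical/numeric order); mark gray on enter, black on exit:
1 gray
  0 gray
    3 gray
    3 black
    6 gray
      6→1: 1 is gray → back edge
First back edge: 6 → 1.

6->1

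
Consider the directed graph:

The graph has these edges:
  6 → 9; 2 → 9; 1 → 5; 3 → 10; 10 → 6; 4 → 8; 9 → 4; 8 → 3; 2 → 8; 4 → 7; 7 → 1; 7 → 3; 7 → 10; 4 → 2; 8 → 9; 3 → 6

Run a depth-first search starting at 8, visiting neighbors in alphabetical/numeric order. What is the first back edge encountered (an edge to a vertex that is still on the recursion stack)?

DFS from 8 (visiting neighbors in alphabetical/numeric order); mark gray on enter, black on exit:
8 gray
  3 gray
    6 gray
      9 gray
        4 gray
          2 gray
            2→8: 8 is gray → back edge
First back edge: 2 → 8.

2->8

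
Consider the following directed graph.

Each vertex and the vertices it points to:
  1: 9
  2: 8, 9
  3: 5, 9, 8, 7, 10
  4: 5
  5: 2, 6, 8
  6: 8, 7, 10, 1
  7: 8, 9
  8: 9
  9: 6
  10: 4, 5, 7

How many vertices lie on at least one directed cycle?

A vertex is on a directed cycle iff it belongs to a strongly connected component of size ≥ 2 (or has a self-loop).
The vertices on cycles are {1, 2, 4, 5, 6, 7, 8, 9, 10} — 9 in total.

9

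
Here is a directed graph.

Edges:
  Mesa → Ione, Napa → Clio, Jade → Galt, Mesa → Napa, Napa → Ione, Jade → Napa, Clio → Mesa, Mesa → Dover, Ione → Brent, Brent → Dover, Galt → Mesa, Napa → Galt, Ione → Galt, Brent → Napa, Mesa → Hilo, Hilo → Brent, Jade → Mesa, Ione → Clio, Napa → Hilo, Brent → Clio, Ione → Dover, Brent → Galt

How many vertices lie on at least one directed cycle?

A vertex is on a directed cycle iff it belongs to a strongly connected component of size ≥ 2 (or has a self-loop).
The vertices on cycles are {Clio, Galt, Hilo, Ione, Mesa, Napa, Brent} — 7 in total.

7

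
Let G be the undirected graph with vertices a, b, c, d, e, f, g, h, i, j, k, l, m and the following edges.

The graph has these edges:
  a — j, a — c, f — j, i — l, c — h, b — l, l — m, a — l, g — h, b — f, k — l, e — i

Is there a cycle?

Yes

DFS, tracking each vertex's parent; an edge to a visited non-parent vertex closes a cycle.
Start from k:
visit k (parent –)
  visit l (parent k)
    l–k: parent, skip
    visit m (parent l)
      m–l: parent, skip
    visit b (parent l)
      b–l: parent, skip
      visit f (parent b)
        visit j (parent f)
          j–f: parent, skip
          visit a (parent j)
            a–l: l visited and ≠ parent → cycle
Cycle: l – b – f – j – a – l.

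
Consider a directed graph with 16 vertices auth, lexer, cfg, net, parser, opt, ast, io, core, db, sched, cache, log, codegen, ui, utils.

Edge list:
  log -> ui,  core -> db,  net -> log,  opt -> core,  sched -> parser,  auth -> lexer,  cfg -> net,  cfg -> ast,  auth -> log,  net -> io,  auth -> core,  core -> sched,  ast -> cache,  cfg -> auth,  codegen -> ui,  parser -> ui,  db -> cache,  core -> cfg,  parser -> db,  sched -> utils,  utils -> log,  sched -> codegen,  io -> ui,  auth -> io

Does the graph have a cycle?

Yes

DFS with white/gray/black marking, starting from codegen:
codegen gray
  ui gray
  ui black
codegen black
auth gray
  io gray
    io→ui: ui black — skip
  io black
  core gray
    db gray
      cache gray
      cache black
    db black
    sched gray
      utils gray
        log gray
          log→ui: ui black — skip
        log black
      utils black
      sched→codegen: codegen black — skip
      parser gray
        parser→db: db black — skip
        parser→ui: ui black — skip
      parser black
    sched black
    cfg gray
      ast gray
        ast→cache: cache black — skip
      ast black
      net gray
        net→log: log black — skip
        net→io: io black — skip
      net black
      cfg→auth: auth is gray → back edge
Back edge found, so a cycle exists: auth → core → cfg → auth.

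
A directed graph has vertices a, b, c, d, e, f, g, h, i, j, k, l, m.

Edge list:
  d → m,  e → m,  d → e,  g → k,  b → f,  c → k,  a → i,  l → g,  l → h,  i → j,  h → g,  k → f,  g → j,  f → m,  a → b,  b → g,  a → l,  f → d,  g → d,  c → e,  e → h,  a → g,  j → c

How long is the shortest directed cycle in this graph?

4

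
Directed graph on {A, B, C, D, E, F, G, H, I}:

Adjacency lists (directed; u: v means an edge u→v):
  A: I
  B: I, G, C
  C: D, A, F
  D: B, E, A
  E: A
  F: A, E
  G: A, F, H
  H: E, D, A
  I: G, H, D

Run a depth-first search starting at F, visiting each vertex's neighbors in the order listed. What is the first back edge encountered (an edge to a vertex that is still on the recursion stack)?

DFS from F (visiting each vertex's neighbors in the order listed); mark gray on enter, black on exit:
F gray
  A gray
    I gray
      G gray
        G→A: A is gray → back edge
First back edge: G → A.

G->A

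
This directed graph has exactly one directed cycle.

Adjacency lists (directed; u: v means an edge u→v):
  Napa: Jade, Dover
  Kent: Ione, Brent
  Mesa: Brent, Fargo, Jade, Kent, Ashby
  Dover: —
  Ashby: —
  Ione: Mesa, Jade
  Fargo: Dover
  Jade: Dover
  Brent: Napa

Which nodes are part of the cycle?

DFS with gray/black marking from Mesa:
Mesa gray
  Brent gray
    Napa gray
      Jade gray
        Dover gray
        Dover black
      Jade black
      Napa→Dover: Dover black — skip
    Napa black
  Brent black
  Fargo gray
    Fargo→Dover: Dover black — skip
  Fargo black
  Mesa→Jade: Jade black — skip
  Kent gray
    Ione gray
      Ione→Mesa: Mesa is gray → back edge
Back edge closes the cycle Mesa → Kent → Ione → Mesa; its vertices are {Ione, Kent, Mesa}.

Ione, Kent, Mesa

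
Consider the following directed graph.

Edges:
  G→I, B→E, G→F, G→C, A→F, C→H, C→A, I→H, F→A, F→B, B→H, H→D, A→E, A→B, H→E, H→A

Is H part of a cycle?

H is on a cycle iff H can reach itself via ≥1 edge.
H → A → B → H — yes.

Yes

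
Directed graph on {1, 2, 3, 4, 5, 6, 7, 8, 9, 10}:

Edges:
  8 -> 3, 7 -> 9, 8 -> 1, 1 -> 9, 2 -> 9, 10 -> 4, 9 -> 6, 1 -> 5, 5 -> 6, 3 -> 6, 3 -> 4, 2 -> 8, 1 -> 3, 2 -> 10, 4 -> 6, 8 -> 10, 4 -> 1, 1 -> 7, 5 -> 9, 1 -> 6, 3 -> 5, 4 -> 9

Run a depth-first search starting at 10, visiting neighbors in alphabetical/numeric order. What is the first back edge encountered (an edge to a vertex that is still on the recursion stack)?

3→4

DFS from 10 (visiting neighbors in alphabetical/numeric order); mark gray on enter, black on exit:
10 gray
  4 gray
    1 gray
      3 gray
        3→4: 4 is gray → back edge
First back edge: 3 → 4.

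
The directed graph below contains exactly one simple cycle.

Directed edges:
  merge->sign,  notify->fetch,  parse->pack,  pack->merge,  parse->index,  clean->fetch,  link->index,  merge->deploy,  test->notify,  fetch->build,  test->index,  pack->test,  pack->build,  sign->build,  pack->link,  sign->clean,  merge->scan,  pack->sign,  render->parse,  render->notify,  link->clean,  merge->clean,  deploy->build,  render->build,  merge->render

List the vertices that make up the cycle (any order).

pack, merge, parse, render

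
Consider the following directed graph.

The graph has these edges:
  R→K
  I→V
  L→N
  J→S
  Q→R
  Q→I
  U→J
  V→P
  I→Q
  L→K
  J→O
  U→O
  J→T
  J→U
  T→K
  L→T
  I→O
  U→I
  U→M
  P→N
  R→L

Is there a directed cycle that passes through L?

No

L lies on a cycle iff there is a path from L back to itself.
Exploring from L, it never reaches itself; equivalently, its strongly connected component is a singleton.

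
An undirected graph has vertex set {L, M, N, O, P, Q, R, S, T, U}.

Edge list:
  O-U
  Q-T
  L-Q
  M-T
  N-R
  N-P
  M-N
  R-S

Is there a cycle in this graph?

No

DFS, tracking each vertex's parent; an edge to a visited non-parent vertex closes a cycle.
Start from M:
visit M (parent –)
  visit N (parent M)
    visit P (parent N)
      P–N: parent, skip
    N–M: parent, skip
    visit R (parent N)
      visit S (parent R)
        S–R: parent, skip
      R–N: parent, skip
  visit T (parent M)
    T–M: parent, skip
    visit Q (parent T)
      Q–T: parent, skip
      visit L (parent Q)
        L–Q: parent, skip
visit O (parent –)
  visit U (parent O)
    U–O: parent, skip
No non-parent visited neighbor found — the graph is a forest.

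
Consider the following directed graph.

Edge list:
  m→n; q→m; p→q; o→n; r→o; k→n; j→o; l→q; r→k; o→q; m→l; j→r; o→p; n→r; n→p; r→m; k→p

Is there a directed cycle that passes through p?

Yes

p is on a cycle iff p can reach itself via ≥1 edge.
p → q → m → n → p — yes.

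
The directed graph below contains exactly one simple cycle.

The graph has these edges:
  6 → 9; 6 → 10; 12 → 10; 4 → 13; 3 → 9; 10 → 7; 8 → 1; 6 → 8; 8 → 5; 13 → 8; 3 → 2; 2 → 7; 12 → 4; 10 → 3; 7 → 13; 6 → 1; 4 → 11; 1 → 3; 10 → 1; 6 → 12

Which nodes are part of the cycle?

DFS with gray/black marking from 1:
1 gray
  3 gray
    9 gray
    9 black
    2 gray
      7 gray
        13 gray
          8 gray
            8→1: 1 is gray → back edge
Back edge closes the cycle 1 → 3 → 2 → 7 → 13 → 8 → 1; its vertices are {1, 2, 3, 7, 8, 13}.

1, 2, 3, 7, 8, 13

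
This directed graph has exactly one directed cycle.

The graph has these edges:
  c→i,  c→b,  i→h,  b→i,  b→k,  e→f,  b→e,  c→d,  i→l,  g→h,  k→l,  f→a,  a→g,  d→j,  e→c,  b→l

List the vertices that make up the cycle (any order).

b, c, e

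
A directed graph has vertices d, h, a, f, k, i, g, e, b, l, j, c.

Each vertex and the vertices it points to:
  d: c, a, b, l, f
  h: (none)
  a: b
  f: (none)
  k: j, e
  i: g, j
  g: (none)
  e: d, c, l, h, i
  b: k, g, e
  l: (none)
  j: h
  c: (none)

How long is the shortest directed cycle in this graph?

3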